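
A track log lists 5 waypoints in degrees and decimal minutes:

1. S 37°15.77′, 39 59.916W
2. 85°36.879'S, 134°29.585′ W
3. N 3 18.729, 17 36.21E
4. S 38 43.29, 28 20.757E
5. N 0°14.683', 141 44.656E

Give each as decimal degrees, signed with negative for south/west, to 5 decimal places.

1. -37.26283, -39.99860
2. -85.61465, -134.49308
3. 3.31215, 17.60350
4. -38.72150, 28.34595
5. 0.24472, 141.74427

Point 1:
  φ: 37 + 15.77/60 = 37.262833
  hemisphere S, so the sign is −
  Lon: 39 + 59.916/60 = 39.998600
  hemisphere W, so the sign is −
Point 2:
  Latitude: 85 + 36.879/60 = 85.614650
  hemisphere S, so the sign is −
  Lon: 134 + 29.585/60 = 134.493083
  W → negative
Point 3:
  φ: 18.729′ = 0.312150°; total 3.312150
  N → positive
  Longitude: 36.21′ = 0.603500°; total 17.603500
  E ⇒ keep positive
Point 4:
  Latitude: 38 + 43.29/60 = 38.721500
  S ⇒ negate
  Lon: 28 + 20.757/60 = 28.345950
  E ⇒ keep positive
Point 5:
  Latitude: 14.683′ = 0.244717°; total 0.244717
  N → positive
  Longitude: 44.656′ = 0.744267°; total 141.744267
  E ⇒ keep positive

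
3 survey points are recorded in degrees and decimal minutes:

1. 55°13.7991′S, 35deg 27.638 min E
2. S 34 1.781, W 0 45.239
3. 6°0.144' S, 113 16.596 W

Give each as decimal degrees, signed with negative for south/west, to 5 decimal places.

Point 1:
  Latitude: 13.7991′ = 0.229985°; total 55.229985
  S → negative
  λ: 27.638′ = 0.460633°; total 35.460633
  E → positive
Point 2:
  φ: 34 + 1.781/60 = 34.029683
  hemisphere S, so the sign is −
  Longitude: 45.239′ = 0.753983°; total 0.753983
  hemisphere W, so the sign is −
Point 3:
  Latitude: 0.144′ = 0.002400°; total 6.002400
  S → negative
  Longitude: 113 + 16.596/60 = 113.276600
  W → negative

1. -55.22999, 35.46063
2. -34.02968, -0.75398
3. -6.00240, -113.27660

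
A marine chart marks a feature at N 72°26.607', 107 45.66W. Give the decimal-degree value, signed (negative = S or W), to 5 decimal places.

72.44345, -107.76100

Latitude: 72 + 26.607/60 = 72.443450
N → positive
λ: 107 + 45.66/60 = 107.761000
hemisphere W, so the sign is −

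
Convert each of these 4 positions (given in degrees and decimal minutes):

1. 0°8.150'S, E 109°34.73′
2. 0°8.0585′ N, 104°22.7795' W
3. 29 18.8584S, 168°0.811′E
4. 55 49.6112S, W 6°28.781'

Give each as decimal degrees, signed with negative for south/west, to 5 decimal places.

1. -0.13583, 109.57883
2. 0.13431, -104.37966
3. -29.31431, 168.01352
4. -55.82685, -6.47968

Point 1:
  Latitude: 8.15′ = 0.135833°; total 0.135833
  hemisphere S, so the sign is −
  Longitude: 109 + 34.73/60 = 109.578833
  E → positive
Point 2:
  Latitude: 0 + 8.0585/60 = 0.134308
  N ⇒ keep positive
  λ: 104 + 22.7795/60 = 104.379658
  W → negative
Point 3:
  φ: 18.8584′ = 0.314307°; total 29.314307
  S → negative
  Longitude: 0.811′ = 0.013517°; total 168.013517
  E ⇒ keep positive
Point 4:
  Latitude: 49.6112′ = 0.826853°; total 55.826853
  S → negative
  Longitude: 6 + 28.781/60 = 6.479683
  W → negative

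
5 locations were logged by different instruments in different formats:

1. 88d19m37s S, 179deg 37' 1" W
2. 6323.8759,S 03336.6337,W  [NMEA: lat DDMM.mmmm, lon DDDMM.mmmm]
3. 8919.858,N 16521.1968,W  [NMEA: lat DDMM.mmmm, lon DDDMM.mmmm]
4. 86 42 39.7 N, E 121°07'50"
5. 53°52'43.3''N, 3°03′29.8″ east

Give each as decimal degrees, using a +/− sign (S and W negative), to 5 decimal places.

1. -88.32694, -179.61694
2. -63.39793, -33.61056
3. 89.33097, -165.35328
4. 86.71103, 121.13056
5. 53.87869, 3.05828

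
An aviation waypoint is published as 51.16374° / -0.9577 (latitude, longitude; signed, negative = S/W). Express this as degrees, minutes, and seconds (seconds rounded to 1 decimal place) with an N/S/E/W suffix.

51°09′49.5″ N, 0°57′27.7″ W

Latitude: 0.163740° → 9.82440′; 0.82440 × 60 = 49.464″
Longitude is negative → W; |value| = 0.957700
Lon: 0.957700 × 60 = 57.46200′ → 57′, remainder × 60 = 27.720″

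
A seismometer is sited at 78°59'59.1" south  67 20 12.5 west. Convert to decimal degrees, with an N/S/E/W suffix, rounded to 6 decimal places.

78.999750° S, 67.336806° W

Lat: 78° + 59/60 + 59.1/3600 = 78 + 0.983333 + 0.016417 = 78.9997500
λ: 67° + 20/60 + 12.5/3600 = 67 + 0.333333 + 0.003472 = 67.3368056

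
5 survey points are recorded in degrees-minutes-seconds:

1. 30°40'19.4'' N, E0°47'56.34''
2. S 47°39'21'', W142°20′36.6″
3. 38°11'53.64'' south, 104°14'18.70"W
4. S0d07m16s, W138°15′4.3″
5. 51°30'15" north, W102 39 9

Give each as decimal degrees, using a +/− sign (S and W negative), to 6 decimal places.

Point 1:
  Latitude: 40′ + 19.4″ = 40.32333′; 30 + 40.32333/60 = 30.6720556
  N → positive
  Longitude: 0° + 47/60 + 56.34/3600 = 0 + 0.783333 + 0.015650 = 0.7989833
  E → positive
Point 2:
  φ: 47 + 39/60 + 21/3600 = 47.6558333
  S ⇒ negate
  Lon: 142° + 20/60 + 36.6/3600 = 142 + 0.333333 + 0.010167 = 142.3435000
  hemisphere W, so the sign is −
Point 3:
  Latitude: 38° + 11/60 + 53.64/3600 = 38 + 0.183333 + 0.014900 = 38.1982333
  S ⇒ negate
  Longitude: 104° + 14/60 + 18.7/3600 = 104 + 0.233333 + 0.005194 = 104.2385278
  hemisphere W, so the sign is −
Point 4:
  Lat: 0° + 7/60 + 16/3600 = 0 + 0.116667 + 0.004444 = 0.1211111
  S ⇒ negate
  λ: 138 + 15/60 + 4.3/3600 = 138.2511944
  W → negative
Point 5:
  Lat: 51° + 30/60 + 15/3600 = 51 + 0.500000 + 0.004167 = 51.5041667
  N ⇒ keep positive
  Lon: 102 + 39/60 + 9/3600 = 102.6525000
  W → negative

1. 30.672056, 0.798983
2. -47.655833, -142.343500
3. -38.198233, -104.238528
4. -0.121111, -138.251194
5. 51.504167, -102.652500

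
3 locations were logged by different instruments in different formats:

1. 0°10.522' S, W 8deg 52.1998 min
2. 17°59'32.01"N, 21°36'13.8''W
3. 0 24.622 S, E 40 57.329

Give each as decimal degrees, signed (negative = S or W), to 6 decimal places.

Point 1:
  φ: 10.522′ = 0.175367°; total 0.1753667
  hemisphere S, so the sign is −
  Lon: 8 + 52.1998/60 = 8.8699967
  hemisphere W, so the sign is −
Point 2:
  Lat: 17° + 59/60 + 32.01/3600 = 17 + 0.983333 + 0.008892 = 17.9922250
  N ⇒ keep positive
  Longitude: 21 + 36/60 + 13.8/3600 = 21.6038333
  W → negative
Point 3:
  Lat: 0 + 24.622/60 = 0.4103667
  S ⇒ negate
  Lon: 57.329′ = 0.955483°; total 40.9554833
  E → positive

1. -0.175367, -8.869997
2. 17.992225, -21.603833
3. -0.410367, 40.955483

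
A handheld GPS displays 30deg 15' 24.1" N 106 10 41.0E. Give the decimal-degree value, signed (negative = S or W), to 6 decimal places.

30.256694, 106.178056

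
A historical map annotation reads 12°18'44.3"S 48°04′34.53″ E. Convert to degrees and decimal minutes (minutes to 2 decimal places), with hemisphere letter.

12° 18.74′ S, 48° 4.58′ E

Lat: 18 + 44.3/60 = 18.7383′
Longitude: 4 + 34.53/60 = 4.5755′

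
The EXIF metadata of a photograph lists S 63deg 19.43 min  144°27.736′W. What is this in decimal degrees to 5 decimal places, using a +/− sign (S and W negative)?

-63.32383, -144.46227

Latitude: 19.43′ = 0.323833°; total 63.323833
S → negative
Lon: 27.736′ = 0.462267°; total 144.462267
W → negative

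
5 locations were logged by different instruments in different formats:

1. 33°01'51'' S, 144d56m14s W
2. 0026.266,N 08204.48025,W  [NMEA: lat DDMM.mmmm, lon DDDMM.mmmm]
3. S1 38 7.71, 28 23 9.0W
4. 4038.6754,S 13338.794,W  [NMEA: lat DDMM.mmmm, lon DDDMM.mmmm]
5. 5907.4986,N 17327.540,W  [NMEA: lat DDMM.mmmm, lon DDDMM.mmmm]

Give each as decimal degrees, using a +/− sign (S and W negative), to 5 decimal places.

1. -33.03083, -144.93722
2. 0.43777, -82.07467
3. -1.63548, -28.38583
4. -40.64459, -133.64657
5. 59.12498, -173.45900

Point 1:
  Lat: 1′ + 51″ = 1.85000′; 33 + 1.85000/60 = 33.030833
  S ⇒ negate
  Longitude: 144° + 56/60 + 14/3600 = 144 + 0.933333 + 0.003889 = 144.937222
  hemisphere W, so the sign is −
Point 2:
  Lat: split at 2 digits → 00° and 26.266′; 0 + 26.266/60 = 0.437767
  N → positive
  λ: split at 3 digits → 082° and 4.48025′; 82 + 4.48025/60 = 82.074671
  hemisphere W, so the sign is −
Point 3:
  Lat: 1° + 38/60 + 7.71/3600 = 1 + 0.633333 + 0.002142 = 1.635475
  hemisphere S, so the sign is −
  λ: 23′ + 9″ = 23.15000′; 28 + 23.15000/60 = 28.385833
  hemisphere W, so the sign is −
Point 4:
  φ: split at 2 digits → 40° and 38.6754′; 40 + 38.6754/60 = 40.644590
  hemisphere S, so the sign is −
  Longitude: split at 3 digits → 133° and 38.794′; 133 + 38.794/60 = 133.646567
  hemisphere W, so the sign is −
Point 5:
  Latitude: degrees = first 2 digits = 59, minutes = 7.4986; 59 + 7.4986/60 = 59.124977
  N ⇒ keep positive
  Lon: degrees = first 3 digits = 173, minutes = 27.54; 173 + 27.54/60 = 173.459000
  W → negative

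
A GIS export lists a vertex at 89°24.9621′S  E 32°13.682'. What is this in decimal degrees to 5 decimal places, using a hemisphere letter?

89.41604° S, 32.22803° E

Lat: 24.9621′ = 0.416035°; total 89.416035
Longitude: 13.682′ = 0.228033°; total 32.228033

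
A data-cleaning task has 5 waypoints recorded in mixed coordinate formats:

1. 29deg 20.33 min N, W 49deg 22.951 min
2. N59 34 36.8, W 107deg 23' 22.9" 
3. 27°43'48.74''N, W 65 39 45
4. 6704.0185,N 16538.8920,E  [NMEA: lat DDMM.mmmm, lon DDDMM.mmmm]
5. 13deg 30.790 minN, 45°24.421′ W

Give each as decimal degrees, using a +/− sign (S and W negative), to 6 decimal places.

Point 1:
  Lat: 29 + 20.33/60 = 29.3388333
  N → positive
  Lon: 49 + 22.951/60 = 49.3825167
  hemisphere W, so the sign is −
Point 2:
  φ: 59 + 34/60 + 36.8/3600 = 59.5768889
  N ⇒ keep positive
  λ: 107° + 23/60 + 22.9/3600 = 107 + 0.383333 + 0.006361 = 107.3896944
  W → negative
Point 3:
  φ: 43′ + 48.74″ = 43.81233′; 27 + 43.81233/60 = 27.7302056
  N → positive
  Longitude: 65° + 39/60 + 45/3600 = 65 + 0.650000 + 0.012500 = 65.6625000
  hemisphere W, so the sign is −
Point 4:
  Latitude: degrees = first 2 digits = 67, minutes = 4.0185; 67 + 4.0185/60 = 67.0669750
  N → positive
  Longitude: degrees = first 3 digits = 165, minutes = 38.892; 165 + 38.892/60 = 165.6482000
  E ⇒ keep positive
Point 5:
  Latitude: 13 + 30.79/60 = 13.5131667
  N ⇒ keep positive
  Longitude: 24.421′ = 0.407017°; total 45.4070167
  hemisphere W, so the sign is −

1. 29.338833, -49.382517
2. 59.576889, -107.389694
3. 27.730206, -65.662500
4. 67.066975, 165.648200
5. 13.513167, -45.407017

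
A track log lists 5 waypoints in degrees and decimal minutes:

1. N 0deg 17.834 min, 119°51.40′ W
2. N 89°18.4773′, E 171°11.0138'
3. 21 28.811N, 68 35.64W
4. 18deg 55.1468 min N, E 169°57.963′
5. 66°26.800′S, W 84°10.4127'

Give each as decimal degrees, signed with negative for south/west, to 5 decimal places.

Point 1:
  φ: 17.834′ = 0.297233°; total 0.297233
  N → positive
  λ: 119 + 51.4/60 = 119.856667
  hemisphere W, so the sign is −
Point 2:
  Lat: 89 + 18.4773/60 = 89.307955
  N ⇒ keep positive
  Lon: 11.0138′ = 0.183563°; total 171.183563
  E ⇒ keep positive
Point 3:
  Latitude: 28.811′ = 0.480183°; total 21.480183
  N → positive
  Lon: 35.64′ = 0.594000°; total 68.594000
  W ⇒ negate
Point 4:
  Latitude: 55.1468′ = 0.919113°; total 18.919113
  N ⇒ keep positive
  Lon: 57.963′ = 0.966050°; total 169.966050
  E → positive
Point 5:
  Latitude: 26.8′ = 0.446667°; total 66.446667
  S ⇒ negate
  Lon: 10.4127′ = 0.173545°; total 84.173545
  hemisphere W, so the sign is −

1. 0.29723, -119.85667
2. 89.30796, 171.18356
3. 21.48018, -68.59400
4. 18.91911, 169.96605
5. -66.44667, -84.17355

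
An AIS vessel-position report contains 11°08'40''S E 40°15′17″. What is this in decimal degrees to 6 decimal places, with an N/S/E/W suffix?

11.144444° S, 40.254722° E

Lat: 11° + 8/60 + 40/3600 = 11 + 0.133333 + 0.011111 = 11.1444444
Longitude: 15′ + 17″ = 15.28333′; 40 + 15.28333/60 = 40.2547222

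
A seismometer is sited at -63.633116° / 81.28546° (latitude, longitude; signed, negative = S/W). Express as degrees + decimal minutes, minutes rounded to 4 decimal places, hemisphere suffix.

63° 37.9870′ S, 81° 17.1276′ E

Latitude is negative → S; |value| = 63.633116
Latitude: minutes = (63.633116 − 63) × 60 = 37.986960
Longitude: 81° + 0.285460 × 60 = 81° 17.127600′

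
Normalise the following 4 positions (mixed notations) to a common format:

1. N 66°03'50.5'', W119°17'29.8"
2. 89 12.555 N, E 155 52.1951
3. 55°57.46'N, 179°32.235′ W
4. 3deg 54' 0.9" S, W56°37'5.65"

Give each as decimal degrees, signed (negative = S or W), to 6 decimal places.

1. 66.064028, -119.291611
2. 89.209250, 155.869918
3. 55.957667, -179.537250
4. -3.900250, -56.618236

Point 1:
  Latitude: 66 + 3/60 + 50.5/3600 = 66.0640278
  N → positive
  Lon: 17′ + 29.8″ = 17.49667′; 119 + 17.49667/60 = 119.2916111
  W → negative
Point 2:
  Latitude: 12.555′ = 0.209250°; total 89.2092500
  N ⇒ keep positive
  Longitude: 52.1951′ = 0.869918°; total 155.8699183
  E → positive
Point 3:
  φ: 55 + 57.46/60 = 55.9576667
  N ⇒ keep positive
  λ: 32.235′ = 0.537250°; total 179.5372500
  W → negative
Point 4:
  φ: 3 + 54/60 + 0.9/3600 = 3.9002500
  hemisphere S, so the sign is −
  λ: 56° + 37/60 + 5.65/3600 = 56 + 0.616667 + 0.001569 = 56.6182361
  hemisphere W, so the sign is −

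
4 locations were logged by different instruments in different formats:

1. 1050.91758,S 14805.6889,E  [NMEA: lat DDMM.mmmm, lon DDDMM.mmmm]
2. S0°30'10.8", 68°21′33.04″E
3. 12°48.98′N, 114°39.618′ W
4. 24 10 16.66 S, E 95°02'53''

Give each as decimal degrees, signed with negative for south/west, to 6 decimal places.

1. -10.848626, 148.094815
2. -0.503000, 68.359178
3. 12.816333, -114.660300
4. -24.171294, 95.048056

Point 1:
  φ: degrees = first 2 digits = 10, minutes = 50.91758; 10 + 50.91758/60 = 10.8486263
  hemisphere S, so the sign is −
  λ: split at 3 digits → 148° and 5.6889′; 148 + 5.6889/60 = 148.0948150
  E ⇒ keep positive
Point 2:
  φ: 0° + 30/60 + 10.8/3600 = 0 + 0.500000 + 0.003000 = 0.5030000
  hemisphere S, so the sign is −
  λ: 68° + 21/60 + 33.04/3600 = 68 + 0.350000 + 0.009178 = 68.3591778
  E ⇒ keep positive
Point 3:
  Latitude: 48.98′ = 0.816333°; total 12.8163333
  N → positive
  λ: 114 + 39.618/60 = 114.6603000
  W ⇒ negate
Point 4:
  φ: 24 + 10/60 + 16.66/3600 = 24.1712944
  hemisphere S, so the sign is −
  Lon: 95° + 2/60 + 53/3600 = 95 + 0.033333 + 0.014722 = 95.0480556
  E ⇒ keep positive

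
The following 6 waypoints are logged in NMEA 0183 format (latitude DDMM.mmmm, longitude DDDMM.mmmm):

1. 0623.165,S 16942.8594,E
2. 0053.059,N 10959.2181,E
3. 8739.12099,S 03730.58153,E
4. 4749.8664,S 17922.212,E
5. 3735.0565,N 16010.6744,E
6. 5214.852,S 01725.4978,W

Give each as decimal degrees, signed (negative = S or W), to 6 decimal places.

1. -6.386083, 169.714323
2. 0.884317, 109.986968
3. -87.652017, 37.509692
4. -47.831107, 179.370200
5. 37.584275, 160.177907
6. -52.247533, -17.424963

Point 1:
  Latitude: split at 2 digits → 06° and 23.165′; 6 + 23.165/60 = 6.3860833
  hemisphere S, so the sign is −
  Longitude: split at 3 digits → 169° and 42.8594′; 169 + 42.8594/60 = 169.7143233
  E → positive
Point 2:
  Latitude: degrees = first 2 digits = 0, minutes = 53.059; 0 + 53.059/60 = 0.8843167
  N ⇒ keep positive
  Lon: split at 3 digits → 109° and 59.2181′; 109 + 59.2181/60 = 109.9869683
  E → positive
Point 3:
  Lat: split at 2 digits → 87° and 39.12099′; 87 + 39.12099/60 = 87.6520165
  S → negative
  Longitude: degrees = first 3 digits = 37, minutes = 30.58153; 37 + 30.58153/60 = 37.5096922
  E ⇒ keep positive
Point 4:
  Lat: degrees = first 2 digits = 47, minutes = 49.8664; 47 + 49.8664/60 = 47.8311067
  hemisphere S, so the sign is −
  Lon: degrees = first 3 digits = 179, minutes = 22.212; 179 + 22.212/60 = 179.3702000
  E → positive
Point 5:
  Lat: degrees = first 2 digits = 37, minutes = 35.0565; 37 + 35.0565/60 = 37.5842750
  N ⇒ keep positive
  λ: split at 3 digits → 160° and 10.6744′; 160 + 10.6744/60 = 160.1779067
  E ⇒ keep positive
Point 6:
  Lat: degrees = first 2 digits = 52, minutes = 14.852; 52 + 14.852/60 = 52.2475333
  S → negative
  Longitude: split at 3 digits → 017° and 25.4978′; 17 + 25.4978/60 = 17.4249633
  W → negative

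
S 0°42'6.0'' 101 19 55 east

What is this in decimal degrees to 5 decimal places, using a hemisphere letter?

0.70167° S, 101.33194° E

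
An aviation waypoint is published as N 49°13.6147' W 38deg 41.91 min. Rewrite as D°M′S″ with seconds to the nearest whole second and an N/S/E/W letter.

Latitude: 13.61470′ → 13′ and 0.61470 × 60 = 36.88″
Lon: 41.91000′ → 41′ and 0.91000 × 60 = 54.60″

49°13′37″ N, 38°41′55″ W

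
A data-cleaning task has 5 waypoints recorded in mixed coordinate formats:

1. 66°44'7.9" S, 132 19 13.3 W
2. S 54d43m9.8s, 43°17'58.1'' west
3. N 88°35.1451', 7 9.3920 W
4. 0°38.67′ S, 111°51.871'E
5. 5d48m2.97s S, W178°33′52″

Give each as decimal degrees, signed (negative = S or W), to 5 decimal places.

1. -66.73553, -132.32036
2. -54.71939, -43.29947
3. 88.58575, -7.15653
4. -0.64450, 111.86452
5. -5.80083, -178.56444

Point 1:
  Latitude: 44′ + 7.9″ = 44.13167′; 66 + 44.13167/60 = 66.735528
  hemisphere S, so the sign is −
  λ: 132° + 19/60 + 13.3/3600 = 132 + 0.316667 + 0.003694 = 132.320361
  hemisphere W, so the sign is −
Point 2:
  Lat: 54° + 43/60 + 9.8/3600 = 54 + 0.716667 + 0.002722 = 54.719389
  S → negative
  λ: 17′ + 58.1″ = 17.96833′; 43 + 17.96833/60 = 43.299472
  hemisphere W, so the sign is −
Point 3:
  φ: 88 + 35.1451/60 = 88.585752
  N → positive
  Lon: 7 + 9.392/60 = 7.156533
  W → negative
Point 4:
  φ: 0 + 38.67/60 = 0.644500
  S ⇒ negate
  λ: 51.871′ = 0.864517°; total 111.864517
  E → positive
Point 5:
  φ: 5° + 48/60 + 2.97/3600 = 5 + 0.800000 + 0.000825 = 5.800825
  S → negative
  λ: 33′ + 52″ = 33.86667′; 178 + 33.86667/60 = 178.564444
  hemisphere W, so the sign is −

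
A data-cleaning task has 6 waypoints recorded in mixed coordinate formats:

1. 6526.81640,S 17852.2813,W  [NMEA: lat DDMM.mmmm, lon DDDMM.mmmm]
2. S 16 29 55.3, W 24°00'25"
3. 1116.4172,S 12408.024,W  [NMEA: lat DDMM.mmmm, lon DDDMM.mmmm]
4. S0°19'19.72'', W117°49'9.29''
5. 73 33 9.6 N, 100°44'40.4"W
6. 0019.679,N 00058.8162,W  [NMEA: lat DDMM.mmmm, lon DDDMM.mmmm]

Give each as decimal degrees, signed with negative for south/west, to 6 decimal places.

Point 1:
  φ: split at 2 digits → 65° and 26.8164′; 65 + 26.8164/60 = 65.4469400
  S ⇒ negate
  Lon: split at 3 digits → 178° and 52.2813′; 178 + 52.2813/60 = 178.8713550
  W ⇒ negate
Point 2:
  Latitude: 16 + 29/60 + 55.3/3600 = 16.4986944
  S → negative
  Lon: 24 + 0/60 + 25/3600 = 24.0069444
  W ⇒ negate
Point 3:
  φ: split at 2 digits → 11° and 16.4172′; 11 + 16.4172/60 = 11.2736200
  hemisphere S, so the sign is −
  λ: degrees = first 3 digits = 124, minutes = 8.024; 124 + 8.024/60 = 124.1337333
  W ⇒ negate
Point 4:
  φ: 19′ + 19.72″ = 19.32867′; 0 + 19.32867/60 = 0.3221444
  S → negative
  λ: 117° + 49/60 + 9.29/3600 = 117 + 0.816667 + 0.002581 = 117.8192472
  W → negative
Point 5:
  Lat: 73 + 33/60 + 9.6/3600 = 73.5526667
  N → positive
  λ: 100 + 44/60 + 40.4/3600 = 100.7445556
  W ⇒ negate
Point 6:
  Lat: degrees = first 2 digits = 0, minutes = 19.679; 0 + 19.679/60 = 0.3279833
  N → positive
  λ: degrees = first 3 digits = 0, minutes = 58.8162; 0 + 58.8162/60 = 0.9802700
  hemisphere W, so the sign is −

1. -65.446940, -178.871355
2. -16.498694, -24.006944
3. -11.273620, -124.133733
4. -0.322144, -117.819247
5. 73.552667, -100.744556
6. 0.327983, -0.980270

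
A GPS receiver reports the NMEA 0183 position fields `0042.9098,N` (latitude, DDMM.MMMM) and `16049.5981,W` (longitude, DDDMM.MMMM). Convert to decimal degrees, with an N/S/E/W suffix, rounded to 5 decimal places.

φ: degrees = first 2 digits = 0, minutes = 42.9098; 0 + 42.9098/60 = 0.715163
Longitude: split at 3 digits → 160° and 49.5981′; 160 + 49.5981/60 = 160.826635

0.71516° N, 160.82664° W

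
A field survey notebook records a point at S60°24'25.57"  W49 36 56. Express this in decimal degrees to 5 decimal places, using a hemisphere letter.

Latitude: 60 + 24/60 + 25.57/3600 = 60.407103
Longitude: 36′ + 56″ = 36.93333′; 49 + 36.93333/60 = 49.615556

60.40710° S, 49.61556° W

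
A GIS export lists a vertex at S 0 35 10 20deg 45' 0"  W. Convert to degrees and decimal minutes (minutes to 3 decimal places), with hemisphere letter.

0° 35.167′ S, 20° 45.000′ W

Lat: seconds/60 = 0.16667; minutes = 35 + 0.16667 = 35.16667
λ: seconds/60 = 0.00000; minutes = 45 + 0.00000 = 45.00000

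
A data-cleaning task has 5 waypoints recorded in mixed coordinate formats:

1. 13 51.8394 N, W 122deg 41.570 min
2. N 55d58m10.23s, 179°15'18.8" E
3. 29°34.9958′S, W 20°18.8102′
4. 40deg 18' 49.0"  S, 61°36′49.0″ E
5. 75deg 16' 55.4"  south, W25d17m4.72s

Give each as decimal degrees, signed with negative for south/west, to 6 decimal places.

1. 13.863990, -122.692833
2. 55.969508, 179.255222
3. -29.583263, -20.313503
4. -40.313611, 61.613611
5. -75.282056, -25.284644

Point 1:
  Latitude: 51.8394′ = 0.863990°; total 13.8639900
  N ⇒ keep positive
  Longitude: 41.57′ = 0.692833°; total 122.6928333
  W → negative
Point 2:
  φ: 58′ + 10.23″ = 58.17050′; 55 + 58.17050/60 = 55.9695083
  N → positive
  λ: 15′ + 18.8″ = 15.31333′; 179 + 15.31333/60 = 179.2552222
  E ⇒ keep positive
Point 3:
  Lat: 34.9958′ = 0.583263°; total 29.5832633
  S → negative
  Lon: 18.8102′ = 0.313503°; total 20.3135033
  W ⇒ negate
Point 4:
  φ: 40 + 18/60 + 49/3600 = 40.3136111
  hemisphere S, so the sign is −
  λ: 36′ + 49″ = 36.81667′; 61 + 36.81667/60 = 61.6136111
  E → positive
Point 5:
  Lat: 75° + 16/60 + 55.4/3600 = 75 + 0.266667 + 0.015389 = 75.2820556
  S ⇒ negate
  Lon: 25 + 17/60 + 4.72/3600 = 25.2846444
  W → negative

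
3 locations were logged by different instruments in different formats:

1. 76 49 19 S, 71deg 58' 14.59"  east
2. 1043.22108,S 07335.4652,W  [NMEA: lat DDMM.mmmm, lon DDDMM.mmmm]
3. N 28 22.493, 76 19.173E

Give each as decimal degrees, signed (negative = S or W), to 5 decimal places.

1. -76.82194, 71.97072
2. -10.72035, -73.59109
3. 28.37488, 76.31955

Point 1:
  φ: 76 + 49/60 + 19/3600 = 76.821944
  S ⇒ negate
  Longitude: 58′ + 14.59″ = 58.24317′; 71 + 58.24317/60 = 71.970719
  E ⇒ keep positive
Point 2:
  Lat: split at 2 digits → 10° and 43.22108′; 10 + 43.22108/60 = 10.720351
  hemisphere S, so the sign is −
  Lon: split at 3 digits → 073° and 35.4652′; 73 + 35.4652/60 = 73.591087
  hemisphere W, so the sign is −
Point 3:
  Lat: 22.493′ = 0.374883°; total 28.374883
  N → positive
  Lon: 19.173′ = 0.319550°; total 76.319550
  E → positive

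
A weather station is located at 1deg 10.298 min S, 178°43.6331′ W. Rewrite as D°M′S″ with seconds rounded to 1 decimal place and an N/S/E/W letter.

Lat: 10.29800′ → 10′ and 0.29800 × 60 = 17.880″
λ: fractional minutes 0.63310 × 60 = 37.986″

1°10′17.9″ S, 178°43′38.0″ W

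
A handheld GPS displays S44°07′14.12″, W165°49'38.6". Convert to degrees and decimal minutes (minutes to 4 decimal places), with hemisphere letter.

Latitude: 7 + 14.12/60 = 7.235333′
Longitude: seconds/60 = 0.64333; minutes = 49 + 0.64333 = 49.643333

44° 7.2353′ S, 165° 49.6433′ W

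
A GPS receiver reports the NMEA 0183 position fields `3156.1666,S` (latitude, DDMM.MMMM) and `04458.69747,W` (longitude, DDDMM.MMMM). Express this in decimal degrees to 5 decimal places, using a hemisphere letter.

31.93611° S, 44.97829° W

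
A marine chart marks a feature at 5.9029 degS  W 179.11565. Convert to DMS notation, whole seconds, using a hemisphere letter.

Lat: whole degrees 5; 54.17400′ → 54′ and 10.44″
Longitude: whole degrees 179; 6.93900′ → 6′ and 56.34″

5°54′10″ S, 179°06′56″ W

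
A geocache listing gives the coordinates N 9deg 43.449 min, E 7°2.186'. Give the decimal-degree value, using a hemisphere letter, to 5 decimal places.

9.72415° N, 7.03643° E

Latitude: 9 + 43.449/60 = 9.724150
λ: 7 + 2.186/60 = 7.036433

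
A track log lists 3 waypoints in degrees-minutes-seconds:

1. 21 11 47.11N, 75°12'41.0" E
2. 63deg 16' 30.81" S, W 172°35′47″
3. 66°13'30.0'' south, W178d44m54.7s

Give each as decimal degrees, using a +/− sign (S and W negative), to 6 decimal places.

1. 21.196419, 75.211389
2. -63.275225, -172.596389
3. -66.225000, -178.748528

Point 1:
  φ: 21° + 11/60 + 47.11/3600 = 21 + 0.183333 + 0.013086 = 21.1964194
  N → positive
  λ: 75 + 12/60 + 41/3600 = 75.2113889
  E ⇒ keep positive
Point 2:
  φ: 63° + 16/60 + 30.81/3600 = 63 + 0.266667 + 0.008558 = 63.2752250
  hemisphere S, so the sign is −
  λ: 35′ + 47″ = 35.78333′; 172 + 35.78333/60 = 172.5963889
  W ⇒ negate
Point 3:
  φ: 66° + 13/60 + 30/3600 = 66 + 0.216667 + 0.008333 = 66.2250000
  S ⇒ negate
  Longitude: 178 + 44/60 + 54.7/3600 = 178.7485278
  W → negative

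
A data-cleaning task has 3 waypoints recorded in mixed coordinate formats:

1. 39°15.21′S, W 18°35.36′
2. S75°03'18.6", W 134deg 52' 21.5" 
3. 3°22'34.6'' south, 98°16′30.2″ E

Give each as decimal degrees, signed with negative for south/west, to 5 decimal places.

1. -39.25350, -18.58933
2. -75.05517, -134.87264
3. -3.37628, 98.27506

Point 1:
  Lat: 15.21′ = 0.253500°; total 39.253500
  hemisphere S, so the sign is −
  Longitude: 35.36′ = 0.589333°; total 18.589333
  hemisphere W, so the sign is −
Point 2:
  φ: 75 + 3/60 + 18.6/3600 = 75.055167
  S → negative
  λ: 52′ + 21.5″ = 52.35833′; 134 + 52.35833/60 = 134.872639
  hemisphere W, so the sign is −
Point 3:
  φ: 3° + 22/60 + 34.6/3600 = 3 + 0.366667 + 0.009611 = 3.376278
  S ⇒ negate
  λ: 98° + 16/60 + 30.2/3600 = 98 + 0.266667 + 0.008389 = 98.275056
  E ⇒ keep positive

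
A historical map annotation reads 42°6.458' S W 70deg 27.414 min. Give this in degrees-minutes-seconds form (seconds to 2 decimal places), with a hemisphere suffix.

42°06′27.48″ S, 70°27′24.84″ W

Latitude: 6.45800′ → 6′ and 0.45800 × 60 = 27.4800″
Lon: fractional minutes 0.41400 × 60 = 24.8400″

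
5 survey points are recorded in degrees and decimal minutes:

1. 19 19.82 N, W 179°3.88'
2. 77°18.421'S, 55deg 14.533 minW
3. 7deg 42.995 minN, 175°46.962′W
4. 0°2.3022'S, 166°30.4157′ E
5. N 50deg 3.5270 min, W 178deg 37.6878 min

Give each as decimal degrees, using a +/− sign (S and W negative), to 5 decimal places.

Point 1:
  Latitude: 19.82′ = 0.330333°; total 19.330333
  N → positive
  Longitude: 179 + 3.88/60 = 179.064667
  W ⇒ negate
Point 2:
  Latitude: 77 + 18.421/60 = 77.307017
  hemisphere S, so the sign is −
  λ: 55 + 14.533/60 = 55.242217
  hemisphere W, so the sign is −
Point 3:
  Lat: 42.995′ = 0.716583°; total 7.716583
  N → positive
  Longitude: 46.962′ = 0.782700°; total 175.782700
  W ⇒ negate
Point 4:
  Lat: 2.3022′ = 0.038370°; total 0.038370
  S → negative
  Lon: 166 + 30.4157/60 = 166.506928
  E ⇒ keep positive
Point 5:
  Lat: 3.527′ = 0.058783°; total 50.058783
  N → positive
  Lon: 178 + 37.6878/60 = 178.628130
  hemisphere W, so the sign is −

1. 19.33033, -179.06467
2. -77.30702, -55.24222
3. 7.71658, -175.78270
4. -0.03837, 166.50693
5. 50.05878, -178.62813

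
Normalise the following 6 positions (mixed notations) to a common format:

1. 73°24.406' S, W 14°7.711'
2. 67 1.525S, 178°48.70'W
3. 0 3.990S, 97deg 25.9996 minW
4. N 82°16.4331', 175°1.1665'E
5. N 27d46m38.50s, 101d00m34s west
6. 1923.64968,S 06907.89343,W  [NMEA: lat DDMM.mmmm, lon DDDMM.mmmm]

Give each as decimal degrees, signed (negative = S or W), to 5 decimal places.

Point 1:
  Latitude: 73 + 24.406/60 = 73.406767
  S → negative
  λ: 7.711′ = 0.128517°; total 14.128517
  hemisphere W, so the sign is −
Point 2:
  Latitude: 67 + 1.525/60 = 67.025417
  hemisphere S, so the sign is −
  λ: 48.7′ = 0.811667°; total 178.811667
  W ⇒ negate
Point 3:
  Lat: 3.99′ = 0.066500°; total 0.066500
  S → negative
  Longitude: 97 + 25.9996/60 = 97.433327
  hemisphere W, so the sign is −
Point 4:
  φ: 16.4331′ = 0.273885°; total 82.273885
  N → positive
  Longitude: 175 + 1.1665/60 = 175.019442
  E ⇒ keep positive
Point 5:
  Lat: 27 + 46/60 + 38.5/3600 = 27.777361
  N → positive
  Longitude: 101° + 0/60 + 34/3600 = 101 + 0.000000 + 0.009444 = 101.009444
  hemisphere W, so the sign is −
Point 6:
  φ: split at 2 digits → 19° and 23.64968′; 19 + 23.64968/60 = 19.394161
  hemisphere S, so the sign is −
  Lon: split at 3 digits → 069° and 7.89343′; 69 + 7.89343/60 = 69.131557
  W → negative

1. -73.40677, -14.12852
2. -67.02542, -178.81167
3. -0.06650, -97.43333
4. 82.27389, 175.01944
5. 27.77736, -101.00944
6. -19.39416, -69.13156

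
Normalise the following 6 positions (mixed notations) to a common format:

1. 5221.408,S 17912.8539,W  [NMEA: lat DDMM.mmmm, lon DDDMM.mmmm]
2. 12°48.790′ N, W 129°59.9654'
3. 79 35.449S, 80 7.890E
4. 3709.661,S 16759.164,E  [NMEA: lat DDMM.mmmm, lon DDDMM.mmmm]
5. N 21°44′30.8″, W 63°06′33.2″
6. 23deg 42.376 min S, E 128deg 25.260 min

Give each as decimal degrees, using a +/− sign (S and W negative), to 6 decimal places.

1. -52.356800, -179.214232
2. 12.813167, -129.999423
3. -79.590817, 80.131500
4. -37.161017, 167.986067
5. 21.741889, -63.109222
6. -23.706267, 128.421000

Point 1:
  Lat: degrees = first 2 digits = 52, minutes = 21.408; 52 + 21.408/60 = 52.3568000
  S → negative
  Lon: degrees = first 3 digits = 179, minutes = 12.8539; 179 + 12.8539/60 = 179.2142317
  hemisphere W, so the sign is −
Point 2:
  φ: 12 + 48.79/60 = 12.8131667
  N → positive
  Longitude: 59.9654′ = 0.999423°; total 129.9994233
  W ⇒ negate
Point 3:
  φ: 35.449′ = 0.590817°; total 79.5908167
  S → negative
  Longitude: 80 + 7.89/60 = 80.1315000
  E → positive
Point 4:
  φ: degrees = first 2 digits = 37, minutes = 9.661; 37 + 9.661/60 = 37.1610167
  S → negative
  Lon: split at 3 digits → 167° and 59.164′; 167 + 59.164/60 = 167.9860667
  E → positive
Point 5:
  Lat: 21° + 44/60 + 30.8/3600 = 21 + 0.733333 + 0.008556 = 21.7418889
  N → positive
  λ: 63 + 6/60 + 33.2/3600 = 63.1092222
  W ⇒ negate
Point 6:
  Lat: 42.376′ = 0.706267°; total 23.7062667
  hemisphere S, so the sign is −
  Lon: 25.26′ = 0.421000°; total 128.4210000
  E → positive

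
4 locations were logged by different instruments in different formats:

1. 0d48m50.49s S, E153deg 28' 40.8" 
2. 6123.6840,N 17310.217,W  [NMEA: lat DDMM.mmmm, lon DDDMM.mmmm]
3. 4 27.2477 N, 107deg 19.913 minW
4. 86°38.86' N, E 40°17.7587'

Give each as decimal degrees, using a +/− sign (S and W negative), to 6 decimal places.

Point 1:
  Latitude: 0° + 48/60 + 50.49/3600 = 0 + 0.800000 + 0.014025 = 0.8140250
  S ⇒ negate
  λ: 153° + 28/60 + 40.8/3600 = 153 + 0.466667 + 0.011333 = 153.4780000
  E → positive
Point 2:
  Lat: split at 2 digits → 61° and 23.684′; 61 + 23.684/60 = 61.3947333
  N ⇒ keep positive
  Lon: split at 3 digits → 173° and 10.217′; 173 + 10.217/60 = 173.1702833
  W ⇒ negate
Point 3:
  Lat: 4 + 27.2477/60 = 4.4541283
  N ⇒ keep positive
  λ: 107 + 19.913/60 = 107.3318833
  W ⇒ negate
Point 4:
  φ: 38.86′ = 0.647667°; total 86.6476667
  N ⇒ keep positive
  λ: 40 + 17.7587/60 = 40.2959783
  E ⇒ keep positive

1. -0.814025, 153.478000
2. 61.394733, -173.170283
3. 4.454128, -107.331883
4. 86.647667, 40.295978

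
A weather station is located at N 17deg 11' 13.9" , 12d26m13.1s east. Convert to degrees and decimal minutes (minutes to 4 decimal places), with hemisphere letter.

17° 11.2317′ N, 12° 26.2183′ E

Lat: seconds/60 = 0.23167; minutes = 11 + 0.23167 = 11.231667
Longitude: seconds/60 = 0.21833; minutes = 26 + 0.21833 = 26.218333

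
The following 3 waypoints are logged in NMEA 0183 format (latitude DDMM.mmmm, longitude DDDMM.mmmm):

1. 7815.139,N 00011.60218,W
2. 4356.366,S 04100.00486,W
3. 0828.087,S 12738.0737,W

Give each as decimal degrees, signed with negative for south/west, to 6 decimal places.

1. 78.252317, -0.193370
2. -43.939433, -41.000081
3. -8.468117, -127.634562

Point 1:
  Lat: split at 2 digits → 78° and 15.139′; 78 + 15.139/60 = 78.2523167
  N → positive
  λ: degrees = first 3 digits = 0, minutes = 11.60218; 0 + 11.60218/60 = 0.1933697
  W → negative
Point 2:
  φ: split at 2 digits → 43° and 56.366′; 43 + 56.366/60 = 43.9394333
  S ⇒ negate
  Lon: degrees = first 3 digits = 41, minutes = 0.00486; 41 + 0.00486/60 = 41.0000810
  hemisphere W, so the sign is −
Point 3:
  Lat: degrees = first 2 digits = 8, minutes = 28.087; 8 + 28.087/60 = 8.4681167
  hemisphere S, so the sign is −
  Lon: degrees = first 3 digits = 127, minutes = 38.0737; 127 + 38.0737/60 = 127.6345617
  W ⇒ negate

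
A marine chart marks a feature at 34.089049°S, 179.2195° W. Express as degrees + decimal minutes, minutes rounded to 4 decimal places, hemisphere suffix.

34° 5.3429′ S, 179° 13.1700′ W

Lat: fractional part 0.089049 → 5.342940 minutes
λ: 179° + 0.219500 × 60 = 179° 13.170000′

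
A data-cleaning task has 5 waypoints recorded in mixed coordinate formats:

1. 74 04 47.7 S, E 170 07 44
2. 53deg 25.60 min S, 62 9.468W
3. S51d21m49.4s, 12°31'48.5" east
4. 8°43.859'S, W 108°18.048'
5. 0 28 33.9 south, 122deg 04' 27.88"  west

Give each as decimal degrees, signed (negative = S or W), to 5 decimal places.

1. -74.07992, 170.12889
2. -53.42667, -62.15780
3. -51.36372, 12.53014
4. -8.73098, -108.30080
5. -0.47608, -122.07441

Point 1:
  Latitude: 4′ + 47.7″ = 4.79500′; 74 + 4.79500/60 = 74.079917
  hemisphere S, so the sign is −
  Lon: 7′ + 44″ = 7.73333′; 170 + 7.73333/60 = 170.128889
  E → positive
Point 2:
  φ: 25.6′ = 0.426667°; total 53.426667
  hemisphere S, so the sign is −
  λ: 62 + 9.468/60 = 62.157800
  W ⇒ negate
Point 3:
  Latitude: 51° + 21/60 + 49.4/3600 = 51 + 0.350000 + 0.013722 = 51.363722
  hemisphere S, so the sign is −
  Lon: 12 + 31/60 + 48.5/3600 = 12.530139
  E ⇒ keep positive
Point 4:
  φ: 43.859′ = 0.730983°; total 8.730983
  hemisphere S, so the sign is −
  Lon: 108 + 18.048/60 = 108.300800
  W → negative
Point 5:
  Latitude: 0° + 28/60 + 33.9/3600 = 0 + 0.466667 + 0.009417 = 0.476083
  hemisphere S, so the sign is −
  λ: 122 + 4/60 + 27.88/3600 = 122.074411
  W → negative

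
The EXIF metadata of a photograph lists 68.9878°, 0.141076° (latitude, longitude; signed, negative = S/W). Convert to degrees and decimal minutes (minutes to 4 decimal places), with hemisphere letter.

Lat: minutes = (68.987800 − 68) × 60 = 59.268000
Lon: 0° + 0.141076 × 60 = 0° 8.464560′

68° 59.2680′ N, 0° 8.4646′ E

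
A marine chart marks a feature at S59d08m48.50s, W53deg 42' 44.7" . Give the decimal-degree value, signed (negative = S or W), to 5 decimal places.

Latitude: 8′ + 48.5″ = 8.80833′; 59 + 8.80833/60 = 59.146806
S ⇒ negate
λ: 53° + 42/60 + 44.7/3600 = 53 + 0.700000 + 0.012417 = 53.712417
hemisphere W, so the sign is −

-59.14681, -53.71242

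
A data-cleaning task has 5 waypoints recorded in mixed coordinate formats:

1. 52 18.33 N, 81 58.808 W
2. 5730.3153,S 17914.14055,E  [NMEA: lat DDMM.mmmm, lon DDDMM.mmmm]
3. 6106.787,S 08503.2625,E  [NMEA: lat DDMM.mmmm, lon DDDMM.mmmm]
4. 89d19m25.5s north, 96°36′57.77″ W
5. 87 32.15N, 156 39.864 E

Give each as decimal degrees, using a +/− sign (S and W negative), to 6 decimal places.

Point 1:
  Latitude: 18.33′ = 0.305500°; total 52.3055000
  N ⇒ keep positive
  Lon: 58.808′ = 0.980133°; total 81.9801333
  W ⇒ negate
Point 2:
  Latitude: degrees = first 2 digits = 57, minutes = 30.3153; 57 + 30.3153/60 = 57.5052550
  S ⇒ negate
  λ: split at 3 digits → 179° and 14.14055′; 179 + 14.14055/60 = 179.2356758
  E → positive
Point 3:
  Latitude: degrees = first 2 digits = 61, minutes = 6.787; 61 + 6.787/60 = 61.1131167
  hemisphere S, so the sign is −
  λ: degrees = first 3 digits = 85, minutes = 3.2625; 85 + 3.2625/60 = 85.0543750
  E ⇒ keep positive
Point 4:
  Latitude: 19′ + 25.5″ = 19.42500′; 89 + 19.42500/60 = 89.3237500
  N ⇒ keep positive
  Lon: 96 + 36/60 + 57.77/3600 = 96.6160472
  W ⇒ negate
Point 5:
  φ: 32.15′ = 0.535833°; total 87.5358333
  N → positive
  Lon: 156 + 39.864/60 = 156.6644000
  E ⇒ keep positive

1. 52.305500, -81.980133
2. -57.505255, 179.235676
3. -61.113117, 85.054375
4. 89.323750, -96.616047
5. 87.535833, 156.664400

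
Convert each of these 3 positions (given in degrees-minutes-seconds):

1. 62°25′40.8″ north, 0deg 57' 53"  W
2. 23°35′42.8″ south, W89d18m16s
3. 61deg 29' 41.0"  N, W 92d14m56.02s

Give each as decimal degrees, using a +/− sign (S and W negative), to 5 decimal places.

1. 62.42800, -0.96472
2. -23.59522, -89.30444
3. 61.49472, -92.24889

Point 1:
  Lat: 62 + 25/60 + 40.8/3600 = 62.428000
  N ⇒ keep positive
  Longitude: 57′ + 53″ = 57.88333′; 0 + 57.88333/60 = 0.964722
  hemisphere W, so the sign is −
Point 2:
  Latitude: 23 + 35/60 + 42.8/3600 = 23.595222
  S → negative
  λ: 89 + 18/60 + 16/3600 = 89.304444
  W → negative
Point 3:
  φ: 61° + 29/60 + 41/3600 = 61 + 0.483333 + 0.011389 = 61.494722
  N → positive
  λ: 14′ + 56.02″ = 14.93367′; 92 + 14.93367/60 = 92.248894
  W → negative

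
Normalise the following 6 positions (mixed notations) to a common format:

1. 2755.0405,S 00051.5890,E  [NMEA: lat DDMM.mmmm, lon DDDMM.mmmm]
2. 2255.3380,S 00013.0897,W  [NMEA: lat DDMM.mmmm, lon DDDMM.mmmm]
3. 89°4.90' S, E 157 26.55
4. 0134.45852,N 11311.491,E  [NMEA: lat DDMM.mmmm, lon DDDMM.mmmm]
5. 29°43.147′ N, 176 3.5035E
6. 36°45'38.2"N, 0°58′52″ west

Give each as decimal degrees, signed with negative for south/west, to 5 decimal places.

1. -27.91734, 0.85982
2. -22.92230, -0.21816
3. -89.08167, 157.44250
4. 1.57431, 113.19152
5. 29.71912, 176.05839
6. 36.76061, -0.98111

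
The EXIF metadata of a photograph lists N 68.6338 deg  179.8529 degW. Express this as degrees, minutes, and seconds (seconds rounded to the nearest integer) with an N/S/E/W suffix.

68°38′2″ N, 179°51′10″ W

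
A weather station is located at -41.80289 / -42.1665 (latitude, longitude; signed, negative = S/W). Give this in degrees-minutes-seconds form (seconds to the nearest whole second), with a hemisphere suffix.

41°48′10″ S, 42°09′59″ W

Latitude is negative → S; |value| = 41.802890
φ: 0.802890 × 60 = 48.17340′ → 48′, remainder × 60 = 10.40″
Longitude is negative → W; |value| = 42.166500
λ: 0.166500 × 60 = 9.99000′ → 9′, remainder × 60 = 59.40″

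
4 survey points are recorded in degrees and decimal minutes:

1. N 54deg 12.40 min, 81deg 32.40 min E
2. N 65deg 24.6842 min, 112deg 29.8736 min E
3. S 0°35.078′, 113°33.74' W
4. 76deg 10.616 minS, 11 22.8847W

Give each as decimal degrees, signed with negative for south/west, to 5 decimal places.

Point 1:
  Lat: 12.4′ = 0.206667°; total 54.206667
  N → positive
  λ: 81 + 32.4/60 = 81.540000
  E → positive
Point 2:
  Lat: 24.6842′ = 0.411403°; total 65.411403
  N → positive
  Longitude: 112 + 29.8736/60 = 112.497893
  E → positive
Point 3:
  φ: 0 + 35.078/60 = 0.584633
  S ⇒ negate
  Longitude: 33.74′ = 0.562333°; total 113.562333
  hemisphere W, so the sign is −
Point 4:
  Latitude: 76 + 10.616/60 = 76.176933
  S → negative
  Longitude: 22.8847′ = 0.381412°; total 11.381412
  W ⇒ negate

1. 54.20667, 81.54000
2. 65.41140, 112.49789
3. -0.58463, -113.56233
4. -76.17693, -11.38141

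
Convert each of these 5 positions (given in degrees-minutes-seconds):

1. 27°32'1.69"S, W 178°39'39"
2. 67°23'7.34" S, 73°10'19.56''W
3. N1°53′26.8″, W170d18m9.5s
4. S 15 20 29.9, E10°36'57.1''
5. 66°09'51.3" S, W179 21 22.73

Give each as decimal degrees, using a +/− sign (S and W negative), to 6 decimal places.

1. -27.533803, -178.660833
2. -67.385372, -73.172100
3. 1.890778, -170.302639
4. -15.341639, 10.615861
5. -66.164250, -179.356314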